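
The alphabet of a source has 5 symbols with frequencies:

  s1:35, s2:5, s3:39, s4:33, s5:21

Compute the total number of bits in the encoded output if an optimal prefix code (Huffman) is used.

292

Greedily combine the two least-frequent nodes:
s2(5) + s5(21) → 26
26 + s4(33) → 59
s1(35) + s3(39) → 74
59 + 74 → 133
Each symbol's bit-cost is frequency × depth; summing gives 292 bits (equivalently 26 + 59 + 74 + 133).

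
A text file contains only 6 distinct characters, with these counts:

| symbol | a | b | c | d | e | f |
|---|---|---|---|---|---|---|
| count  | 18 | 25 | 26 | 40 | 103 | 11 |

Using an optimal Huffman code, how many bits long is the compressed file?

492

Greedily combine the two least-frequent nodes:
merge f(11) and a(18): 29
merge b(25) and c(26): 51
merge 29 and d(40): 69
merge 51 and 69: 120
merge e(103) and 120: 223
Each symbol's bit-cost is frequency × depth; summing gives 492 bits (equivalently 29 + 51 + 69 + 120 + 223).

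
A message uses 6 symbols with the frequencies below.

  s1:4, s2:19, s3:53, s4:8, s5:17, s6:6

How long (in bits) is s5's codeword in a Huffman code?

3

Huffman merges, smallest pair first:
combine s1(4), s6(6) → 10
combine s4(8), 10 → 18
combine s5(17), 18 → 35
combine s2(19), 35 → 54
combine s3(53), 54 → 107
The subtree containing s5 is merged 3 times, so code length = 3.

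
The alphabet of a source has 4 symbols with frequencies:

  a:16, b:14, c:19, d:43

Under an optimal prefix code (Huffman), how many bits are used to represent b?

Repeatedly merge the two smallest:
merge b(14) and a(16): 30
merge c(19) and 30: 49
merge d(43) and 49: 92
b's leaf is at depth 3, giving a 3-bit codeword.

3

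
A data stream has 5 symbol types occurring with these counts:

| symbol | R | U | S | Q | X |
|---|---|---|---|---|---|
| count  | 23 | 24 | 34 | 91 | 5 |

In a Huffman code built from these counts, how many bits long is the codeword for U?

3

Repeatedly merge the two smallest:
X(5) + R(23) → 28
U(24) + 28 → 52
S(34) + 52 → 86
86 + Q(91) → 177
The subtree containing U is merged 3 times, so code length = 3.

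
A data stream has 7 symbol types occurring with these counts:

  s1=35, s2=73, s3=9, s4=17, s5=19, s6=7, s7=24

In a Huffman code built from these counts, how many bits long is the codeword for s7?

Repeatedly merge the two smallest:
s6(7) + s3(9) → 16
16 + s4(17) → 33
s5(19) + s7(24) → 43
33 + s1(35) → 68
43 + 68 → 111
s2(73) + 111 → 184
s7's leaf is at depth 3, giving a 3-bit codeword.

3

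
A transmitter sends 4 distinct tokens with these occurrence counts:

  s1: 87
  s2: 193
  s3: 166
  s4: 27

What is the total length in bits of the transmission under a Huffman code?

867

Build the Huffman tree bottom-up:
merge s4(27) and s1(87): 114
merge 114 and s3(166): 280
merge s2(193) and 280: 473
The encoded length is the sum of every internal node's weight: 114 + 280 + 473 = 867 bits.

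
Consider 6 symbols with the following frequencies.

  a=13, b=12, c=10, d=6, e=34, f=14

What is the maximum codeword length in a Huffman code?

4

Merge the two lowest-weight nodes at each step:
combine d(6), c(10) → 16
combine b(12), a(13) → 25
combine f(14), 16 → 30
combine 25, 30 → 55
combine e(34), 55 → 89
The rarest symbols sit at the bottom; the longest codeword is 4 bits.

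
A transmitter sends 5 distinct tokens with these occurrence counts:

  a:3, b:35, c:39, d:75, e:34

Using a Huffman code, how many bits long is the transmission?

406

Merge the two smallest weights repeatedly:
merge a(3) and e(34): 37
merge b(35) and 37: 72
merge c(39) and 72: 111
merge d(75) and 111: 186
Total encoded bits = sum of merged weights = 37 + 72 + 111 + 186 = 406.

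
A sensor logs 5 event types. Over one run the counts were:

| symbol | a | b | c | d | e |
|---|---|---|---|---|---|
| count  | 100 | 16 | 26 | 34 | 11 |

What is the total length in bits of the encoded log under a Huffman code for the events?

354

Build the Huffman tree bottom-up:
e(11) + b(16) → 27
c(26) + 27 → 53
d(34) + 53 → 87
87 + a(100) → 187
Total encoded bits = sum of merged weights = 27 + 53 + 87 + 187 = 354.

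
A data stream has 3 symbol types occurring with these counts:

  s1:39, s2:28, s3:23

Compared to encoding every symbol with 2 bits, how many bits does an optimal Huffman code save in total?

Fixed-length: 2 bits × 90 symbols = 180 bits.
Huffman merges:
s3(23) + s2(28) → 51
s1(39) + 51 → 90
Huffman total = 51 + 90 = 141 bits.
Saving = 180 − 141 = 39 bits.

39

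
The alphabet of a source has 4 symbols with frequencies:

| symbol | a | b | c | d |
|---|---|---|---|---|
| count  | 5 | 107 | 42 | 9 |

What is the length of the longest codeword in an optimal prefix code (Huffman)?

3

Merge the two lowest-weight nodes at each step:
combine a(5), d(9) → 14
combine 14, c(42) → 56
combine 56, b(107) → 163
The rarest symbols sit at the bottom; the longest codeword is 3 bits.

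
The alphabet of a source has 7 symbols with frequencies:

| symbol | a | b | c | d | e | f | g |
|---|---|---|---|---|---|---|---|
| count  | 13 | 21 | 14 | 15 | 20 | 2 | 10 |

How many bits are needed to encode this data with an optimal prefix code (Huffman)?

256

Build the Huffman tree bottom-up:
merge f(2) and g(10): 12
merge 12 and a(13): 25
merge c(14) and d(15): 29
merge e(20) and b(21): 41
merge 25 and 29: 54
merge 41 and 54: 95
Each symbol's bit-cost is frequency × depth; summing gives 256 bits (equivalently 12 + 25 + 29 + 41 + 54 + 95).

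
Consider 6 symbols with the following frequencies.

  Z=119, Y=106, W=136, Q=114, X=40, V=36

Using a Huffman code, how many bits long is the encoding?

Greedily combine the two least-frequent nodes:
V(36) + X(40) → 76
76 + Y(106) → 182
Q(114) + Z(119) → 233
W(136) + 182 → 318
233 + 318 → 551
Total encoded bits = sum of merged weights = 76 + 182 + 233 + 318 + 551 = 1360.

1360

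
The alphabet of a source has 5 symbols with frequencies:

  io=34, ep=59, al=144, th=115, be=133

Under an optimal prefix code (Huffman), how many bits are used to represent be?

2

Build the tree from the bottom:
combine io(34), ep(59) → 93
combine 93, th(115) → 208
combine be(133), al(144) → 277
combine 208, 277 → 485
be sits 2 levels below the root, so its codeword is 2 bits.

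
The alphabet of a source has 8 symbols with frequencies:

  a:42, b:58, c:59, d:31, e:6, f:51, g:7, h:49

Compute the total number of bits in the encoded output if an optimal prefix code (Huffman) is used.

849

Merge the two smallest weights repeatedly:
combine e(6), g(7) → 13
combine 13, d(31) → 44
combine a(42), 44 → 86
combine h(49), f(51) → 100
combine b(58), c(59) → 117
combine 86, 100 → 186
combine 117, 186 → 303
The encoded length is the sum of every internal node's weight: 13 + 44 + 86 + 100 + 117 + 186 + 303 = 849 bits.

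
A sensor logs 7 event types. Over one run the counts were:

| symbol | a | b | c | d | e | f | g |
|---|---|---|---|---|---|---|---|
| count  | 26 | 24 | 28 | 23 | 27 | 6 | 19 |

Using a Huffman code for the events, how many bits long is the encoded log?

429

Build the Huffman tree bottom-up:
merge f(6) and g(19): 25
merge d(23) and b(24): 47
merge 25 and a(26): 51
merge e(27) and c(28): 55
merge 47 and 51: 98
merge 55 and 98: 153
The encoded length is the sum of every internal node's weight: 25 + 47 + 51 + 55 + 98 + 153 = 429 bits.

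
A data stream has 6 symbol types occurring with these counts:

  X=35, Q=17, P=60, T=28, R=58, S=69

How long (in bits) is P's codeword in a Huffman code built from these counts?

Repeatedly merge the two smallest:
Q(17) + T(28) → 45
X(35) + 45 → 80
R(58) + P(60) → 118
S(69) + 80 → 149
118 + 149 → 267
The subtree containing P is merged 2 times, so code length = 2.

2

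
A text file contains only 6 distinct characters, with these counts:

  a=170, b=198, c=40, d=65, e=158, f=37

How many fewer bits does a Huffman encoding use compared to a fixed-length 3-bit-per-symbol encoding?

449

Fixed-length: 3 bits × 668 symbols = 2004 bits.
Huffman merges:
combine f(37), c(40) → 77
combine d(65), 77 → 142
combine 142, e(158) → 300
combine a(170), b(198) → 368
combine 300, 368 → 668
Huffman total = 77 + 142 + 300 + 368 + 668 = 1555 bits.
Saving = 2004 − 1555 = 449 bits.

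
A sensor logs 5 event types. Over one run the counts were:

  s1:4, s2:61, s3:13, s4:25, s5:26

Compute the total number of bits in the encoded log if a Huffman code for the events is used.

Merge the two smallest weights repeatedly:
s1(4) + s3(13) → 17
17 + s4(25) → 42
s5(26) + 42 → 68
s2(61) + 68 → 129
The encoded length is the sum of every internal node's weight: 17 + 42 + 68 + 129 = 256 bits.

256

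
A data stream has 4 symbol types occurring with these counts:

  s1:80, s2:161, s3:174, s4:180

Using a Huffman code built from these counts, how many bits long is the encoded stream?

Greedily combine the two least-frequent nodes:
s1(80) + s2(161) → 241
s3(174) + s4(180) → 354
241 + 354 → 595
The encoded length is the sum of every internal node's weight: 241 + 354 + 595 = 1190 bits.

1190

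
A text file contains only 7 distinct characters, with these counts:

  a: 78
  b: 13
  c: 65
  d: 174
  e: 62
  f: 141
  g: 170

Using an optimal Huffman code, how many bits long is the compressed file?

Greedily combine the two least-frequent nodes:
b(13) + e(62) → 75
c(65) + 75 → 140
a(78) + 140 → 218
f(141) + g(170) → 311
d(174) + 218 → 392
311 + 392 → 703
The encoded length is the sum of every internal node's weight: 75 + 140 + 218 + 311 + 392 + 703 = 1839 bits.

1839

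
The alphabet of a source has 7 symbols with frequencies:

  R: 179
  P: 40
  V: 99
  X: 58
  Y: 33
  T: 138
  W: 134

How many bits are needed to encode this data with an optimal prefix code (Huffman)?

Merge the two smallest weights repeatedly:
Y(33) + P(40) → 73
X(58) + 73 → 131
V(99) + 131 → 230
W(134) + T(138) → 272
R(179) + 230 → 409
272 + 409 → 681
The encoded length is the sum of every internal node's weight: 73 + 131 + 230 + 272 + 409 + 681 = 1796 bits.

1796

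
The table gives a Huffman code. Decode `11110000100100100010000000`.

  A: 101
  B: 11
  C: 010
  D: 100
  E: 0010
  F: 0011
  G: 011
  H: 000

BBHCCCEHH

Read left to right; each codeword is recognised as soon as it completes (prefix code):
  11→B | 11→B | 000→H | 010→C | 010→C | 010→C | 0010→E | 000→H | 000→H
Decoded message: BBHCCCEHH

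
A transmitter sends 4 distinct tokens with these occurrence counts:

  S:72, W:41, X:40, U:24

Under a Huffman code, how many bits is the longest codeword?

Merge the two lowest-weight nodes at each step:
U(24) + X(40) → 64
W(41) + 64 → 105
S(72) + 105 → 177
The rarest symbols sit at the bottom; the longest codeword is 3 bits.

3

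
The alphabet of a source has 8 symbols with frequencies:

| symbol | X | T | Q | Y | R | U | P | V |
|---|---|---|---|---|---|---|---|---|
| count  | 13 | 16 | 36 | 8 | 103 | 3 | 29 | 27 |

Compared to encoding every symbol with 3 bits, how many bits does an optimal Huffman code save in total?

131

Fixed-length: 3 bits × 235 symbols = 705 bits.
Huffman merges:
combine U(3), Y(8) → 11
combine 11, X(13) → 24
combine T(16), 24 → 40
combine V(27), P(29) → 56
combine Q(36), 40 → 76
combine 56, 76 → 132
combine R(103), 132 → 235
Huffman total = 11 + 24 + 40 + 56 + 76 + 132 + 235 = 574 bits.
Saving = 705 − 574 = 131 bits.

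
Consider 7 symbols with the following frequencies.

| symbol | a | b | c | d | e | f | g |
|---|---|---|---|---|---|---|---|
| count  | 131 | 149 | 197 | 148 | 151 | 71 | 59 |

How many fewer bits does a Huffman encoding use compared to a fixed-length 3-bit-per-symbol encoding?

218

Fixed-length: 3 bits × 906 symbols = 2718 bits.
Huffman merges:
g(59) + f(71) → 130
130 + a(131) → 261
d(148) + b(149) → 297
e(151) + c(197) → 348
261 + 297 → 558
348 + 558 → 906
Huffman total = 130 + 261 + 297 + 348 + 558 + 906 = 2500 bits.
Saving = 2718 − 2500 = 218 bits.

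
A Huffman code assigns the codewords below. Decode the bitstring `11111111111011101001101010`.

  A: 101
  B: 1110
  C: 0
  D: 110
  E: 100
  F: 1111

FFBBEDAC

Read left to right; each codeword is recognised as soon as it completes (prefix code):
  1111→F | 1111→F | 1110→B | 1110→B | 100→E | 110→D | 101→A | 0→C
Decoded message: FFBBEDAC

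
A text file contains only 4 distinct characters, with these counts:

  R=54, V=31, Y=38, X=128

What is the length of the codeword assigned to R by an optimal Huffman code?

Repeatedly merge the two smallest:
V(31) + Y(38) → 69
R(54) + 69 → 123
123 + X(128) → 251
R's leaf is at depth 2, giving a 2-bit codeword.

2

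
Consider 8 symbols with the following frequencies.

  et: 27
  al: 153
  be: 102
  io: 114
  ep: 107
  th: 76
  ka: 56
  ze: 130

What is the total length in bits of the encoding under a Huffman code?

Greedily combine the two least-frequent nodes:
et(27) + ka(56) → 83
th(76) + 83 → 159
be(102) + ep(107) → 209
io(114) + ze(130) → 244
al(153) + 159 → 312
209 + 244 → 453
312 + 453 → 765
The encoded length is the sum of every internal node's weight: 83 + 159 + 209 + 244 + 312 + 453 + 765 = 2225 bits.

2225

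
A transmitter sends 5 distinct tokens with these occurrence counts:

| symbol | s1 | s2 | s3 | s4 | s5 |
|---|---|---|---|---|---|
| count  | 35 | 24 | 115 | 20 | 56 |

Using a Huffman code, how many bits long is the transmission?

Build the Huffman tree bottom-up:
s4(20) + s2(24) → 44
s1(35) + 44 → 79
s5(56) + 79 → 135
s3(115) + 135 → 250
The encoded length is the sum of every internal node's weight: 44 + 79 + 135 + 250 = 508 bits.

508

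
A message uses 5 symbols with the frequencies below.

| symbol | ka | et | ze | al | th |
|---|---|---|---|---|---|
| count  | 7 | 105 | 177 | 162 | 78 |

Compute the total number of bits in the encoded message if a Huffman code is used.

1143

Build the Huffman tree bottom-up:
ka(7) + th(78) → 85
85 + et(105) → 190
al(162) + ze(177) → 339
190 + 339 → 529
The encoded length is the sum of every internal node's weight: 85 + 190 + 339 + 529 = 1143 bits.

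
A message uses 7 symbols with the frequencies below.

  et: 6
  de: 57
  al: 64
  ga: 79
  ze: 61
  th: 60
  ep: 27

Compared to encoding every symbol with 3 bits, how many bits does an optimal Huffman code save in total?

Fixed-length: 3 bits × 354 symbols = 1062 bits.
Huffman merges:
et(6) + ep(27) → 33
33 + de(57) → 90
th(60) + ze(61) → 121
al(64) + ga(79) → 143
90 + 121 → 211
143 + 211 → 354
Huffman total = 33 + 90 + 121 + 143 + 211 + 354 = 952 bits.
Saving = 1062 − 952 = 110 bits.

110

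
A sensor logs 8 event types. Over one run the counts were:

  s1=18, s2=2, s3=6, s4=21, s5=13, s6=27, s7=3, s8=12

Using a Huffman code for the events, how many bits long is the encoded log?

274

Build the Huffman tree bottom-up:
merge s2(2) and s7(3): 5
merge 5 and s3(6): 11
merge 11 and s8(12): 23
merge s5(13) and s1(18): 31
merge s4(21) and 23: 44
merge s6(27) and 31: 58
merge 44 and 58: 102
Total encoded bits = sum of merged weights = 5 + 11 + 23 + 31 + 44 + 58 + 102 = 274.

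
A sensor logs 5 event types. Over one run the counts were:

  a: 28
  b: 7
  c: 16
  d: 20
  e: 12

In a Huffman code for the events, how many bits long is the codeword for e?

Repeatedly merge the two smallest:
b(7) + e(12) → 19
c(16) + 19 → 35
d(20) + a(28) → 48
35 + 48 → 83
The subtree containing e is merged 3 times, so code length = 3.

3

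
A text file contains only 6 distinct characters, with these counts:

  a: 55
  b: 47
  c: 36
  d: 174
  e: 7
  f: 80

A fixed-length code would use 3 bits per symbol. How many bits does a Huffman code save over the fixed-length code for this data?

305

Fixed-length: 3 bits × 399 symbols = 1197 bits.
Huffman merges:
combine e(7), c(36) → 43
combine 43, b(47) → 90
combine a(55), f(80) → 135
combine 90, 135 → 225
combine d(174), 225 → 399
Huffman total = 43 + 90 + 135 + 225 + 399 = 892 bits.
Saving = 1197 − 892 = 305 bits.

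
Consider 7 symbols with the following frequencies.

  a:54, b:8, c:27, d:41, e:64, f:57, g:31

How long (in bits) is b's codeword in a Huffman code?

4

Huffman merges, smallest pair first:
combine b(8), c(27) → 35
combine g(31), 35 → 66
combine d(41), a(54) → 95
combine f(57), e(64) → 121
combine 66, 95 → 161
combine 121, 161 → 282
b sits 4 levels below the root, so its codeword is 4 bits.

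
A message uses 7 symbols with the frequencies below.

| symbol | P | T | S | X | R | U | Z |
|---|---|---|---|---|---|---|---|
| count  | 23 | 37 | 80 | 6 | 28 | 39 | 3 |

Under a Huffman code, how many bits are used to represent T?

3

Repeatedly merge the two smallest:
Z(3) + X(6) → 9
9 + P(23) → 32
R(28) + 32 → 60
T(37) + U(39) → 76
60 + 76 → 136
S(80) + 136 → 216
T's leaf is at depth 3, giving a 3-bit codeword.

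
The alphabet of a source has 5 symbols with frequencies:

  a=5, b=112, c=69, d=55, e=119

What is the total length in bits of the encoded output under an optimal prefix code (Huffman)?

780

Merge the two smallest weights repeatedly:
combine a(5), d(55) → 60
combine 60, c(69) → 129
combine b(112), e(119) → 231
combine 129, 231 → 360
The encoded length is the sum of every internal node's weight: 60 + 129 + 231 + 360 = 780 bits.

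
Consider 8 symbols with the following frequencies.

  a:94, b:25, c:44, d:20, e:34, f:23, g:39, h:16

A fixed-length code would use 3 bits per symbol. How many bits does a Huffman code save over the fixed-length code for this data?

58

Fixed-length: 3 bits × 295 symbols = 885 bits.
Huffman merges:
merge h(16) and d(20): 36
merge f(23) and b(25): 48
merge e(34) and 36: 70
merge g(39) and c(44): 83
merge 48 and 70: 118
merge 83 and a(94): 177
merge 118 and 177: 295
Huffman total = 36 + 48 + 70 + 83 + 118 + 177 + 295 = 827 bits.
Saving = 885 − 827 = 58 bits.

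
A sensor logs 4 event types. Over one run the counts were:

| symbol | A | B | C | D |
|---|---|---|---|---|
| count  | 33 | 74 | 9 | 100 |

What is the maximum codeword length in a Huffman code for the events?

Merge the two lowest-weight nodes at each step:
merge C(9) and A(33): 42
merge 42 and B(74): 116
merge D(100) and 116: 216
The first pair merged (C, A) ends up deepest, at depth 3.

3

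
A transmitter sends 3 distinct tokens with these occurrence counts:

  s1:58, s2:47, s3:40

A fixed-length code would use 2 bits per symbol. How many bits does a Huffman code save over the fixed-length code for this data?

Fixed-length: 2 bits × 145 symbols = 290 bits.
Huffman merges:
merge s3(40) and s2(47): 87
merge s1(58) and 87: 145
Huffman total = 87 + 145 = 232 bits.
Saving = 290 − 232 = 58 bits.

58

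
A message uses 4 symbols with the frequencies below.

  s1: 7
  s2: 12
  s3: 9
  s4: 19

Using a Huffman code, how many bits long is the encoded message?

91

Build the Huffman tree bottom-up:
combine s1(7), s3(9) → 16
combine s2(12), 16 → 28
combine s4(19), 28 → 47
Each symbol's bit-cost is frequency × depth; summing gives 91 bits (equivalently 16 + 28 + 47).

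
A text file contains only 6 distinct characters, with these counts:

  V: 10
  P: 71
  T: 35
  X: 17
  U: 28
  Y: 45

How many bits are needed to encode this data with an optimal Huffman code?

Merge the two smallest weights repeatedly:
merge V(10) and X(17): 27
merge 27 and U(28): 55
merge T(35) and Y(45): 80
merge 55 and P(71): 126
merge 80 and 126: 206
Each symbol's bit-cost is frequency × depth; summing gives 494 bits (equivalently 27 + 55 + 80 + 126 + 206).

494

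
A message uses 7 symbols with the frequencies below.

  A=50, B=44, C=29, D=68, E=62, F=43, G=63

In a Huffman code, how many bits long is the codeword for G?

Huffman merges, smallest pair first:
C(29) + F(43) → 72
B(44) + A(50) → 94
E(62) + G(63) → 125
D(68) + 72 → 140
94 + 125 → 219
140 + 219 → 359
G's leaf is at depth 3, giving a 3-bit codeword.

3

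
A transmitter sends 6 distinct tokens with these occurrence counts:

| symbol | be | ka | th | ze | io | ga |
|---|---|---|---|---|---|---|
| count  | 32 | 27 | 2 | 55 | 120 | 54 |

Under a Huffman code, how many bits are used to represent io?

1

Huffman merges, smallest pair first:
merge th(2) and ka(27): 29
merge 29 and be(32): 61
merge ga(54) and ze(55): 109
merge 61 and 109: 170
merge io(120) and 170: 290
io is merged only at the final step, so code length = 1.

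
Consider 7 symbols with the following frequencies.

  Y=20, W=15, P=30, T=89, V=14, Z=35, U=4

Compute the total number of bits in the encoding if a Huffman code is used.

Greedily combine the two least-frequent nodes:
U(4) + V(14) → 18
W(15) + 18 → 33
Y(20) + P(30) → 50
33 + Z(35) → 68
50 + 68 → 118
T(89) + 118 → 207
The encoded length is the sum of every internal node's weight: 18 + 33 + 50 + 68 + 118 + 207 = 494 bits.

494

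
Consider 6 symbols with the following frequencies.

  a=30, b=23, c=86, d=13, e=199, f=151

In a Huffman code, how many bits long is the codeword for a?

4

Huffman merges, smallest pair first:
combine d(13), b(23) → 36
combine a(30), 36 → 66
combine 66, c(86) → 152
combine f(151), 152 → 303
combine e(199), 303 → 502
a's leaf is at depth 4, giving a 4-bit codeword.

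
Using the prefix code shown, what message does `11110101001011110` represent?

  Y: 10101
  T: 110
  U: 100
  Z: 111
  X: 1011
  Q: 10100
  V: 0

ZYVVXT

Read left to right; each codeword is recognised as soon as it completes (prefix code):
  111→Z | 10101→Y | 0→V | 0→V | 1011→X | 110→T
Decoded message: ZYVVXT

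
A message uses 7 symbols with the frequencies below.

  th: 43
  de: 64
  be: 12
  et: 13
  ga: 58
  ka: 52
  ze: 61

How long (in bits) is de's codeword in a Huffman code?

Repeatedly merge the two smallest:
merge be(12) and et(13): 25
merge 25 and th(43): 68
merge ka(52) and ga(58): 110
merge ze(61) and de(64): 125
merge 68 and 110: 178
merge 125 and 178: 303
de sits 2 levels below the root, so its codeword is 2 bits.

2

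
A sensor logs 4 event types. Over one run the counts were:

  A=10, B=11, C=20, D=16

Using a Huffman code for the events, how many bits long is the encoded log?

114

Build the Huffman tree bottom-up:
combine A(10), B(11) → 21
combine D(16), C(20) → 36
combine 21, 36 → 57
The encoded length is the sum of every internal node's weight: 21 + 36 + 57 = 114 bits.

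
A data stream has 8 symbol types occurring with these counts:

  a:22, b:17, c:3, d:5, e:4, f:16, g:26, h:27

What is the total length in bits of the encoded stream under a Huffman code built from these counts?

Build the Huffman tree bottom-up:
merge c(3) and e(4): 7
merge d(5) and 7: 12
merge 12 and f(16): 28
merge b(17) and a(22): 39
merge g(26) and h(27): 53
merge 28 and 39: 67
merge 53 and 67: 120
Each symbol's bit-cost is frequency × depth; summing gives 326 bits (equivalently 7 + 12 + 28 + 39 + 53 + 67 + 120).

326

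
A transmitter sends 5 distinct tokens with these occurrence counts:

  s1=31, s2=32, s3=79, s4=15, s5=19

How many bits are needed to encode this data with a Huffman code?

Greedily combine the two least-frequent nodes:
s4(15) + s5(19) → 34
s1(31) + s2(32) → 63
34 + 63 → 97
s3(79) + 97 → 176
The encoded length is the sum of every internal node's weight: 34 + 63 + 97 + 176 = 370 bits.

370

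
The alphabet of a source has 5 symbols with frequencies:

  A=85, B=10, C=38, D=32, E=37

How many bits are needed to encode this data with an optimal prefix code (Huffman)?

Build the Huffman tree bottom-up:
B(10) + D(32) → 42
E(37) + C(38) → 75
42 + 75 → 117
A(85) + 117 → 202
Total encoded bits = sum of merged weights = 42 + 75 + 117 + 202 = 436.

436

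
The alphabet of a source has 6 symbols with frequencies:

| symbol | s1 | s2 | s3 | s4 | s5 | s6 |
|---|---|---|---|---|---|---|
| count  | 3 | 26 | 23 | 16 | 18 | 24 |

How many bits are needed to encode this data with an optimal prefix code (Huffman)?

276

Greedily combine the two least-frequent nodes:
combine s1(3), s4(16) → 19
combine s5(18), 19 → 37
combine s3(23), s6(24) → 47
combine s2(26), 37 → 63
combine 47, 63 → 110
Each symbol's bit-cost is frequency × depth; summing gives 276 bits (equivalently 19 + 37 + 47 + 63 + 110).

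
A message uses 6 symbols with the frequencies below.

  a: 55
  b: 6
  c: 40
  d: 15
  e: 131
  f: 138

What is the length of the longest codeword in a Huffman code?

Merge the two lowest-weight nodes at each step:
b(6) + d(15) → 21
21 + c(40) → 61
a(55) + 61 → 116
116 + e(131) → 247
f(138) + 247 → 385
The rarest symbols sit at the bottom; the longest codeword is 5 bits.

5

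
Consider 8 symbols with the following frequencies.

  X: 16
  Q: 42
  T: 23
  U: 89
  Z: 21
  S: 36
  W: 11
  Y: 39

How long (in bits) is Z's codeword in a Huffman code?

Huffman merges, smallest pair first:
W(11) + X(16) → 27
Z(21) + T(23) → 44
27 + S(36) → 63
Y(39) + Q(42) → 81
44 + 63 → 107
81 + U(89) → 170
107 + 170 → 277
Z sits 3 levels below the root, so its codeword is 3 bits.

3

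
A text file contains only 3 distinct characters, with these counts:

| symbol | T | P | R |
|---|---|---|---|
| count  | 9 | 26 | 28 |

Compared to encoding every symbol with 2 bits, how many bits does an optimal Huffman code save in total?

Fixed-length: 2 bits × 63 symbols = 126 bits.
Huffman merges:
merge T(9) and P(26): 35
merge R(28) and 35: 63
Huffman total = 35 + 63 = 98 bits.
Saving = 126 − 98 = 28 bits.

28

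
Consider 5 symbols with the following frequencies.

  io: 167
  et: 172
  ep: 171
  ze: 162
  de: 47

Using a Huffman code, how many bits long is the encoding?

Greedily combine the two least-frequent nodes:
combine de(47), ze(162) → 209
combine io(167), ep(171) → 338
combine et(172), 209 → 381
combine 338, 381 → 719
The encoded length is the sum of every internal node's weight: 209 + 338 + 381 + 719 = 1647 bits.

1647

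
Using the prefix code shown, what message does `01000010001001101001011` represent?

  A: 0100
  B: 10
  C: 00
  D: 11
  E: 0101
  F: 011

ACBCBFABD

Read left to right; each codeword is recognised as soon as it completes (prefix code):
  0100→A | 00→C | 10→B | 00→C | 10→B | 011→F | 0100→A | 10→B | 11→D
Decoded message: ACBCBFABD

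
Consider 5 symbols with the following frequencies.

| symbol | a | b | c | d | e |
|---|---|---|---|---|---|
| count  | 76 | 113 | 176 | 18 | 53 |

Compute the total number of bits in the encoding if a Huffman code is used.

914

Merge the two smallest weights repeatedly:
merge d(18) and e(53): 71
merge 71 and a(76): 147
merge b(113) and 147: 260
merge c(176) and 260: 436
The encoded length is the sum of every internal node's weight: 71 + 147 + 260 + 436 = 914 bits.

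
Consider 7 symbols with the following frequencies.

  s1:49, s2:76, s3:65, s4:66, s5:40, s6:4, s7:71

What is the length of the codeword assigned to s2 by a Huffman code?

2

Build the tree from the bottom:
s6(4) + s5(40) → 44
44 + s1(49) → 93
s3(65) + s4(66) → 131
s7(71) + s2(76) → 147
93 + 131 → 224
147 + 224 → 371
s2's leaf is at depth 2, giving a 2-bit codeword.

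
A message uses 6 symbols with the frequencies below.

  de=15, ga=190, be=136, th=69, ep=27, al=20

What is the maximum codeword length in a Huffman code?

5

Merge the two lowest-weight nodes at each step:
combine de(15), al(20) → 35
combine ep(27), 35 → 62
combine 62, th(69) → 131
combine 131, be(136) → 267
combine ga(190), 267 → 457
Maximum depth reached is 5.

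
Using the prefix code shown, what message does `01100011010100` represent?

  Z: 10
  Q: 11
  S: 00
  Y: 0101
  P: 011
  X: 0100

PSPYS

Read left to right; each codeword is recognised as soon as it completes (prefix code):
  011→P | 00→S | 011→P | 0101→Y | 00→S
Decoded message: PSPYS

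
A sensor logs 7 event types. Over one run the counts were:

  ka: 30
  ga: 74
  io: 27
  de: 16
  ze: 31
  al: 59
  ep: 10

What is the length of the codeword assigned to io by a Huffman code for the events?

3

Build the tree from the bottom:
ep(10) + de(16) → 26
26 + io(27) → 53
ka(30) + ze(31) → 61
53 + al(59) → 112
61 + ga(74) → 135
112 + 135 → 247
The subtree containing io is merged 3 times, so code length = 3.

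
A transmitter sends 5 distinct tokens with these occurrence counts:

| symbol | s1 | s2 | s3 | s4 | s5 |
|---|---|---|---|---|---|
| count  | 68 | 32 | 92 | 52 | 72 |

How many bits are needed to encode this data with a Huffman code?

716

Build the Huffman tree bottom-up:
merge s2(32) and s4(52): 84
merge s1(68) and s5(72): 140
merge 84 and s3(92): 176
merge 140 and 176: 316
Total encoded bits = sum of merged weights = 84 + 140 + 176 + 316 = 716.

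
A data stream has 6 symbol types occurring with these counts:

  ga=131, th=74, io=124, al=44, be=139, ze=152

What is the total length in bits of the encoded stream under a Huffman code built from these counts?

Build the Huffman tree bottom-up:
combine al(44), th(74) → 118
combine 118, io(124) → 242
combine ga(131), be(139) → 270
combine ze(152), 242 → 394
combine 270, 394 → 664
Each symbol's bit-cost is frequency × depth; summing gives 1688 bits (equivalently 118 + 242 + 270 + 394 + 664).

1688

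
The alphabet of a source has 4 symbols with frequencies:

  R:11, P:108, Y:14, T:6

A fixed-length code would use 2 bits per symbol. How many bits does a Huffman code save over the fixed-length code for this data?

Fixed-length: 2 bits × 139 symbols = 278 bits.
Huffman merges:
T(6) + R(11) → 17
Y(14) + 17 → 31
31 + P(108) → 139
Huffman total = 17 + 31 + 139 = 187 bits.
Saving = 278 − 187 = 91 bits.

91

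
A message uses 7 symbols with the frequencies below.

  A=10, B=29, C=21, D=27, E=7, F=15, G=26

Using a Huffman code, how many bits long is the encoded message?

Build the Huffman tree bottom-up:
E(7) + A(10) → 17
F(15) + 17 → 32
C(21) + G(26) → 47
D(27) + B(29) → 56
32 + 47 → 79
56 + 79 → 135
Each symbol's bit-cost is frequency × depth; summing gives 366 bits (equivalently 17 + 32 + 47 + 56 + 79 + 135).

366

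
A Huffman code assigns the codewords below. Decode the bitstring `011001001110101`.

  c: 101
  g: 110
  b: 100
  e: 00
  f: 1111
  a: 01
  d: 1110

abbdc

Read left to right; each codeword is recognised as soon as it completes (prefix code):
  01→a | 100→b | 100→b | 1110→d | 101→c
Decoded message: abbdc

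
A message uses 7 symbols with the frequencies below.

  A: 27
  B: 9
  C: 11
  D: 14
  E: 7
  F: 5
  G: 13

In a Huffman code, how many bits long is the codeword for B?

Build the tree from the bottom:
merge F(5) and E(7): 12
merge B(9) and C(11): 20
merge 12 and G(13): 25
merge D(14) and 20: 34
merge 25 and A(27): 52
merge 34 and 52: 86
B's leaf is at depth 3, giving a 3-bit codeword.

3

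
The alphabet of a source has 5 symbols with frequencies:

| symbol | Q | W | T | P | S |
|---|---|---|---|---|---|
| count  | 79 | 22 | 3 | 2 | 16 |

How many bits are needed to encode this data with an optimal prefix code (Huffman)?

Greedily combine the two least-frequent nodes:
combine P(2), T(3) → 5
combine 5, S(16) → 21
combine 21, W(22) → 43
combine 43, Q(79) → 122
Total encoded bits = sum of merged weights = 5 + 21 + 43 + 122 = 191.

191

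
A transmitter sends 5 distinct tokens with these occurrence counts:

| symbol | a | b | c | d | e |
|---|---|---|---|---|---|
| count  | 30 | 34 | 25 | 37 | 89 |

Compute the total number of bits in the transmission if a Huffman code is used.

Merge the two smallest weights repeatedly:
merge c(25) and a(30): 55
merge b(34) and d(37): 71
merge 55 and 71: 126
merge e(89) and 126: 215
The encoded length is the sum of every internal node's weight: 55 + 71 + 126 + 215 = 467 bits.

467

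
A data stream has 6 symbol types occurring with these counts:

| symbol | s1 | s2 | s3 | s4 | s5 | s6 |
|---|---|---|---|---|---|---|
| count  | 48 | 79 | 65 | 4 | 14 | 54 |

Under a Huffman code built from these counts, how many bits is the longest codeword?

4

Merge the two lowest-weight nodes at each step:
combine s4(4), s5(14) → 18
combine 18, s1(48) → 66
combine s6(54), s3(65) → 119
combine 66, s2(79) → 145
combine 119, 145 → 264
The first pair merged (s4, s5) ends up deepest, at depth 4.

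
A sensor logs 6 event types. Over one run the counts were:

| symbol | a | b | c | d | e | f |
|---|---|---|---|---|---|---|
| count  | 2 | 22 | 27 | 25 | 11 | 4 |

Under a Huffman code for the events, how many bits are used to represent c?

Build the tree from the bottom:
combine a(2), f(4) → 6
combine 6, e(11) → 17
combine 17, b(22) → 39
combine d(25), c(27) → 52
combine 39, 52 → 91
c's leaf is at depth 2, giving a 2-bit codeword.

2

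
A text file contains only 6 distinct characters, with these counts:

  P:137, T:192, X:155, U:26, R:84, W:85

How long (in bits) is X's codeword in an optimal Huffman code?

2

Build the tree from the bottom:
combine U(26), R(84) → 110
combine W(85), 110 → 195
combine P(137), X(155) → 292
combine T(192), 195 → 387
combine 292, 387 → 679
X sits 2 levels below the root, so its codeword is 2 bits.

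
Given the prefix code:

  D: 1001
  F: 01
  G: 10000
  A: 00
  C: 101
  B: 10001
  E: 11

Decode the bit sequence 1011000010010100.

Read left to right; each codeword is recognised as soon as it completes (prefix code):
  101→C | 10000→G | 1001→D | 01→F | 00→A
Decoded message: CGDFA

CGDFA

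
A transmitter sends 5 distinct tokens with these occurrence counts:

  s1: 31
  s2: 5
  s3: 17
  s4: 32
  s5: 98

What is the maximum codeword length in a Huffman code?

4

Merge the two lowest-weight nodes at each step:
combine s2(5), s3(17) → 22
combine 22, s1(31) → 53
combine s4(32), 53 → 85
combine 85, s5(98) → 183
The first pair merged (s2, s3) ends up deepest, at depth 4.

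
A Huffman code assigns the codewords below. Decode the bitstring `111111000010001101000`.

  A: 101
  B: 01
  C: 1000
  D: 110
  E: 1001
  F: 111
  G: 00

FFGGCDC

Read left to right; each codeword is recognised as soon as it completes (prefix code):
  111→F | 111→F | 00→G | 00→G | 1000→C | 110→D | 1000→C
Decoded message: FFGGCDC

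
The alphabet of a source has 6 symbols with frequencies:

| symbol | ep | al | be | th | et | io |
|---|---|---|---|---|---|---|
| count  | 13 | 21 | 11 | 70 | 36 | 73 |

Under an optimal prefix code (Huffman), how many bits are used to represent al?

Huffman merges, smallest pair first:
merge be(11) and ep(13): 24
merge al(21) and 24: 45
merge et(36) and 45: 81
merge th(70) and io(73): 143
merge 81 and 143: 224
The subtree containing al is merged 3 times, so code length = 3.

3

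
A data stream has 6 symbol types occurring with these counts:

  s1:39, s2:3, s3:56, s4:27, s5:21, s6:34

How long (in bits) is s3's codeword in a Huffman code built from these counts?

Repeatedly merge the two smallest:
combine s2(3), s5(21) → 24
combine 24, s4(27) → 51
combine s6(34), s1(39) → 73
combine 51, s3(56) → 107
combine 73, 107 → 180
s3 sits 2 levels below the root, so its codeword is 2 bits.

2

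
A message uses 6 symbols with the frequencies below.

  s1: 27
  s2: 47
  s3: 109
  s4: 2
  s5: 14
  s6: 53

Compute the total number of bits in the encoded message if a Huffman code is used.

Merge the two smallest weights repeatedly:
combine s4(2), s5(14) → 16
combine 16, s1(27) → 43
combine 43, s2(47) → 90
combine s6(53), 90 → 143
combine s3(109), 143 → 252
Each symbol's bit-cost is frequency × depth; summing gives 544 bits (equivalently 16 + 43 + 90 + 143 + 252).

544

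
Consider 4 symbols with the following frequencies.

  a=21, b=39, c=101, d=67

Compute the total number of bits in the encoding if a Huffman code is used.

415

Greedily combine the two least-frequent nodes:
a(21) + b(39) → 60
60 + d(67) → 127
c(101) + 127 → 228
Each symbol's bit-cost is frequency × depth; summing gives 415 bits (equivalently 60 + 127 + 228).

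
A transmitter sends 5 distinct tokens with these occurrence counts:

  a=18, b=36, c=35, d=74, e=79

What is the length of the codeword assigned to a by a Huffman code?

3

Build the tree from the bottom:
combine a(18), c(35) → 53
combine b(36), 53 → 89
combine d(74), e(79) → 153
combine 89, 153 → 242
a sits 3 levels below the root, so its codeword is 3 bits.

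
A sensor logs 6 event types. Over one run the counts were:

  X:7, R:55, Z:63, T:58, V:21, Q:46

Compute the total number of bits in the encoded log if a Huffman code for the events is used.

Build the Huffman tree bottom-up:
X(7) + V(21) → 28
28 + Q(46) → 74
R(55) + T(58) → 113
Z(63) + 74 → 137
113 + 137 → 250
Total encoded bits = sum of merged weights = 28 + 74 + 113 + 137 + 250 = 602.

602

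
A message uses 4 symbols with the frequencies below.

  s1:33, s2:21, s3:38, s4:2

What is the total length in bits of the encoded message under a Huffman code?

Greedily combine the two least-frequent nodes:
combine s4(2), s2(21) → 23
combine 23, s1(33) → 56
combine s3(38), 56 → 94
The encoded length is the sum of every internal node's weight: 23 + 56 + 94 = 173 bits.

173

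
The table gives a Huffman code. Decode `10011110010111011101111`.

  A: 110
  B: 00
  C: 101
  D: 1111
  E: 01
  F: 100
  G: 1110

FDBCAGD

Read left to right; each codeword is recognised as soon as it completes (prefix code):
  100→F | 1111→D | 00→B | 101→C | 110→A | 1110→G | 1111→D
Decoded message: FDBCAGD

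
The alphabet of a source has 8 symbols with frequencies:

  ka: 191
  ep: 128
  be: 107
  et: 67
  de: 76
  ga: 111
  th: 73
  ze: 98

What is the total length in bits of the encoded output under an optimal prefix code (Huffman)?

Greedily combine the two least-frequent nodes:
merge et(67) and th(73): 140
merge de(76) and ze(98): 174
merge be(107) and ga(111): 218
merge ep(128) and 140: 268
merge 174 and ka(191): 365
merge 218 and 268: 486
merge 365 and 486: 851
Total encoded bits = sum of merged weights = 140 + 174 + 218 + 268 + 365 + 486 + 851 = 2502.

2502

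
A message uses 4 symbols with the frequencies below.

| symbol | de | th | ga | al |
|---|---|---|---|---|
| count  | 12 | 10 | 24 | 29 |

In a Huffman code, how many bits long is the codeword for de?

Huffman merges, smallest pair first:
combine th(10), de(12) → 22
combine 22, ga(24) → 46
combine al(29), 46 → 75
de sits 3 levels below the root, so its codeword is 3 bits.

3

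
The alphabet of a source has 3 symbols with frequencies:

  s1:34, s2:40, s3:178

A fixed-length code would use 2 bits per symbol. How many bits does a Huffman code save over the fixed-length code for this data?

178

Fixed-length: 2 bits × 252 symbols = 504 bits.
Huffman merges:
combine s1(34), s2(40) → 74
combine 74, s3(178) → 252
Huffman total = 74 + 252 = 326 bits.
Saving = 504 − 326 = 178 bits.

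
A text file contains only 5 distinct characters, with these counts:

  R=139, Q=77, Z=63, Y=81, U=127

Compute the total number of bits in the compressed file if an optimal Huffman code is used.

1114

Build the Huffman tree bottom-up:
combine Z(63), Q(77) → 140
combine Y(81), U(127) → 208
combine R(139), 140 → 279
combine 208, 279 → 487
Each symbol's bit-cost is frequency × depth; summing gives 1114 bits (equivalently 140 + 208 + 279 + 487).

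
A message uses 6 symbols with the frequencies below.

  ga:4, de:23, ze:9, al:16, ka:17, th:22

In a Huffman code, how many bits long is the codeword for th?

2

Huffman merges, smallest pair first:
merge ga(4) and ze(9): 13
merge 13 and al(16): 29
merge ka(17) and th(22): 39
merge de(23) and 29: 52
merge 39 and 52: 91
The subtree containing th is merged 2 times, so code length = 2.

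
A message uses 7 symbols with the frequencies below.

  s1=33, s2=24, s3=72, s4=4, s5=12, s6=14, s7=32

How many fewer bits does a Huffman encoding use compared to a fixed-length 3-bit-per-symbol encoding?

98

Fixed-length: 3 bits × 191 symbols = 573 bits.
Huffman merges:
merge s4(4) and s5(12): 16
merge s6(14) and 16: 30
merge s2(24) and 30: 54
merge s7(32) and s1(33): 65
merge 54 and 65: 119
merge s3(72) and 119: 191
Huffman total = 16 + 30 + 54 + 65 + 119 + 191 = 475 bits.
Saving = 573 − 475 = 98 bits.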